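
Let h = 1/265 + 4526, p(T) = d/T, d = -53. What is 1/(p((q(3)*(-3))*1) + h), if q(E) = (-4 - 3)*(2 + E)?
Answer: 5565/25184402 ≈ 0.00022097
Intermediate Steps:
q(E) = -14 - 7*E (q(E) = -7*(2 + E) = -14 - 7*E)
p(T) = -53/T
h = 1199391/265 (h = 1/265 + 4526 = 1199391/265 ≈ 4526.0)
1/(p((q(3)*(-3))*1) + h) = 1/(-53*(-1/(3*(-14 - 7*3))) + 1199391/265) = 1/(-53*(-1/(3*(-14 - 21))) + 1199391/265) = 1/(-53/(-35*(-3)*1) + 1199391/265) = 1/(-53/(105*1) + 1199391/265) = 1/(-53/105 + 1199391/265) = 1/(25184402/5565) = 5565/25184402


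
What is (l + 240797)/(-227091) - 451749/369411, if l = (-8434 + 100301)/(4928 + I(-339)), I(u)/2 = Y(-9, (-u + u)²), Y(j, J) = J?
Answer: -44949949258765/19686166344768 ≈ -2.2833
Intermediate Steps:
I(u) = 0 (I(u) = 2*(-u + u)² = 2*0² = 2*0 = 0)
l = 91867/4928 (l = (-8434 + 100301)/(4928 + 0) = 91867/4928 ≈ 18.642)
(l + 240797)/(-227091) - 451749/369411 = (91867/4928 + 240797)/(-227091) - 451749/369411 = (1186739483/4928)*(-1/227091) - 451749*1/369411 = -1186739483/1119104448 - 150583/123137 = -44949949258765/19686166344768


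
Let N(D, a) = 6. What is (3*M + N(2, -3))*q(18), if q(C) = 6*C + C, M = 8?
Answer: 3780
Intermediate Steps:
q(C) = 7*C
(3*M + N(2, -3))*q(18) = (3*8 + 6)*(7*18) = (24 + 6)*126 = 30*126 = 3780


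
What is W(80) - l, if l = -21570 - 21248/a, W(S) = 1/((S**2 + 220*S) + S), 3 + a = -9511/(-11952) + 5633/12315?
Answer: 2773166745490679/294822974320 ≈ 9406.2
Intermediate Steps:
a = -85704353/49062960 (a = -3 + (-9511/(-11952) + 5633/12315) = -3 + (-9511*(-1/11952) + 5633*(1/12315)) = -3 + (9511/11952 + 5633/12315) = -3 + 61484527/49062960 = -85704353/49062960 ≈ -1.7468)
W(S) = 1/(S**2 + 221*S)
l = -806153120130/85704353 (l = -21570 - 21248/(-85704353/49062960) = -21570 - 21248*(-49062960)/85704353 = -21570 - 1*(-1042489774080/85704353) = -21570 + 1042489774080/85704353 = -806153120130/85704353 ≈ -9406.2)
W(80) - l = 1/(80*(221 + 80)) - 1*(-806153120130/85704353) = (1/80)/301 + 806153120130/85704353 = (1/80)*(1/301) + 806153120130/85704353 = 1/24080 + 806153120130/85704353 = 2773166745490679/294822974320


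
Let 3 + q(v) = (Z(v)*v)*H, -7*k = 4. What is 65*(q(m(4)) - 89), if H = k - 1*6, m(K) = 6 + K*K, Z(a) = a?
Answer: -1489020/7 ≈ -2.1272e+5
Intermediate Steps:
k = -4/7 (k = -⅐*4 = -4/7 ≈ -0.57143)
m(K) = 6 + K²
H = -46/7 (H = -4/7 - 1*6 = -4/7 - 6 = -46/7 ≈ -6.5714)
q(v) = -3 - 46*v²/7 (q(v) = -3 + (v*v)*(-46/7) = -3 + v²*(-46/7) = -3 - 46*v²/7)
65*(q(m(4)) - 89) = 65*((-3 - 46*(6 + 4²)²/7) - 89) = 65*((-3 - 46*(6 + 16)²/7) - 89) = 65*((-3 - 46/7*22²) - 89) = 65*((-3 - 46/7*484) - 89) = 65*((-3 - 22264/7) - 89) = 65*(-22285/7 - 89) = 65*(-22908/7) = -1489020/7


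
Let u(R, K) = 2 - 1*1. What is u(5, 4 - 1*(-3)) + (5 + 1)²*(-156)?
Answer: -5615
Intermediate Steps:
u(R, K) = 1 (u(R, K) = 2 - 1 = 1)
u(5, 4 - 1*(-3)) + (5 + 1)²*(-156) = 1 + (5 + 1)²*(-156) = 1 + 6²*(-156) = 1 + 36*(-156) = 1 - 5616 = -5615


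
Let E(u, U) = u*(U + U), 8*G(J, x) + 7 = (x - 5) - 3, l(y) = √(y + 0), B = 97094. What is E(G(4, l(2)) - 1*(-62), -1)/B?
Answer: -481/388376 - √2/388376 ≈ -0.0012421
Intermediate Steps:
l(y) = √y
G(J, x) = -15/8 + x/8 (G(J, x) = -7/8 + ((x - 5) - 3)/8 = -7/8 + ((-5 + x) - 3)/8 = -7/8 + (-8 + x)/8 = -7/8 + (-1 + x/8) = -15/8 + x/8)
E(u, U) = 2*U*u (E(u, U) = u*(2*U) = 2*U*u)
E(G(4, l(2)) - 1*(-62), -1)/B = (2*(-1)*((-15/8 + √2/8) - 1*(-62)))/97094 = (2*(-1)*((-15/8 + √2/8) + 62))*(1/97094) = (2*(-1)*(481/8 + √2/8))*(1/97094) = (-481/4 - √2/4)*(1/97094) = -481/388376 - √2/388376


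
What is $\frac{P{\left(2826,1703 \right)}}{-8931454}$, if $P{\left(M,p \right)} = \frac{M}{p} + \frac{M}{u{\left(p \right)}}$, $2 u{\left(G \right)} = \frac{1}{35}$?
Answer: $- \frac{168445143}{7605133081} \approx -0.022149$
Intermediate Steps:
$u{\left(G \right)} = \frac{1}{70}$ ($u{\left(G \right)} = \frac{1}{2 \cdot 35} = \frac{1}{2} \cdot \frac{1}{35} = \frac{1}{70}$)
$P{\left(M,p \right)} = 70 M + \frac{M}{p}$ ($P{\left(M,p \right)} = \frac{M}{p} + M \frac{1}{\frac{1}{70}} = \frac{M}{p} + M 70 = \frac{M}{p} + 70 M = 70 M + \frac{M}{p}$)
$\frac{P{\left(2826,1703 \right)}}{-8931454} = \frac{70 \cdot 2826 + \frac{2826}{1703}}{-8931454} = \left(197820 + 2826 \cdot \frac{1}{1703}\right) \left(- \frac{1}{8931454}\right) = \left(197820 + \frac{2826}{1703}\right) \left(- \frac{1}{8931454}\right) = \frac{336890286}{1703} \left(- \frac{1}{8931454}\right) = - \frac{168445143}{7605133081}$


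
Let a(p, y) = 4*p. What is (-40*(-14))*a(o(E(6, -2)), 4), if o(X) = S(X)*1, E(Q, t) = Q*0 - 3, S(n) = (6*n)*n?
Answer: 120960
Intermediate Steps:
S(n) = 6*n²
E(Q, t) = -3 (E(Q, t) = 0 - 3 = -3)
o(X) = 6*X² (o(X) = (6*X²)*1 = 6*X²)
(-40*(-14))*a(o(E(6, -2)), 4) = (-40*(-14))*(4*(6*(-3)²)) = 560*(4*(6*9)) = 560*(4*54) = 560*216 = 120960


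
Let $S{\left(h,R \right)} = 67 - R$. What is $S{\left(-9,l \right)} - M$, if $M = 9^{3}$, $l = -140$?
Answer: $-522$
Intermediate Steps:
$M = 729$
$S{\left(-9,l \right)} - M = \left(67 - -140\right) - 729 = \left(67 + 140\right) - 729 = 207 - 729 = -522$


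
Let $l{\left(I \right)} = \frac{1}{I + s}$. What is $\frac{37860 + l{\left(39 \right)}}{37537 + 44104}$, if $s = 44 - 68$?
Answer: $\frac{567901}{1224615} \approx 0.46374$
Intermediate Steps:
$s = -24$
$l{\left(I \right)} = \frac{1}{-24 + I}$ ($l{\left(I \right)} = \frac{1}{I - 24} = \frac{1}{-24 + I}$)
$\frac{37860 + l{\left(39 \right)}}{37537 + 44104} = \frac{37860 + \frac{1}{-24 + 39}}{37537 + 44104} = \frac{37860 + \frac{1}{15}}{81641} = \left(37860 + \frac{1}{15}\right) \frac{1}{81641} = \frac{567901}{15} \cdot \frac{1}{81641} = \frac{567901}{1224615}$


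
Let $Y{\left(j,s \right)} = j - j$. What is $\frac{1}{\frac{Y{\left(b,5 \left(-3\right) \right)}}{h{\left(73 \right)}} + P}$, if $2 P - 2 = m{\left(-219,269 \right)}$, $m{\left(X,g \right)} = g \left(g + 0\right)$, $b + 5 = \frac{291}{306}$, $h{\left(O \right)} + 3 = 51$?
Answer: $\frac{2}{72363} \approx 2.7638 \cdot 10^{-5}$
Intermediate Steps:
$h{\left(O \right)} = 48$ ($h{\left(O \right)} = -3 + 51 = 48$)
$b = - \frac{413}{102}$ ($b = -5 + \frac{291}{306} = -5 + 291 \cdot \frac{1}{306} = -5 + \frac{97}{102} = - \frac{413}{102} \approx -4.049$)
$m{\left(X,g \right)} = g^{2}$ ($m{\left(X,g \right)} = g g = g^{2}$)
$Y{\left(j,s \right)} = 0$
$P = \frac{72363}{2}$ ($P = 1 + \frac{269^{2}}{2} = 1 + \frac{1}{2} \cdot 72361 = 1 + \frac{72361}{2} = \frac{72363}{2} \approx 36182.0$)
$\frac{1}{\frac{Y{\left(b,5 \left(-3\right) \right)}}{h{\left(73 \right)}} + P} = \frac{1}{\frac{0}{48} + \frac{72363}{2}} = \frac{1}{0 \cdot \frac{1}{48} + \frac{72363}{2}} = \frac{1}{0 + \frac{72363}{2}} = \frac{1}{\frac{72363}{2}} = \frac{2}{72363}$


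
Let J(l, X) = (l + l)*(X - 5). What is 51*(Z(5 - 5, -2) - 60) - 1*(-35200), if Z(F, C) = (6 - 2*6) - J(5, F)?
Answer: 34384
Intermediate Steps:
J(l, X) = 2*l*(-5 + X) (J(l, X) = (2*l)*(-5 + X) = 2*l*(-5 + X))
Z(F, C) = 44 - 10*F (Z(F, C) = (6 - 2*6) - 2*5*(-5 + F) = (6 - 12) - (-50 + 10*F) = -6 + (50 - 10*F) = 44 - 10*F)
51*(Z(5 - 5, -2) - 60) - 1*(-35200) = 51*((44 - 10*(5 - 5)) - 60) - 1*(-35200) = 51*((44 - 10*0) - 60) + 35200 = 51*((44 + 0) - 60) + 35200 = 51*(44 - 60) + 35200 = 51*(-16) + 35200 = -816 + 35200 = 34384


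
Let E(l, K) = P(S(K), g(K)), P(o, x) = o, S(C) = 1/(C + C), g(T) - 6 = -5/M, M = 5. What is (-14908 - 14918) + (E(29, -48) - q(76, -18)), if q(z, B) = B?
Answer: -2861569/96 ≈ -29808.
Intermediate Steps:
g(T) = 5 (g(T) = 6 - 5/5 = 6 - 5*⅕ = 6 - 1 = 5)
S(C) = 1/(2*C)
E(l, K) = 1/(2*K)
(-14908 - 14918) + (E(29, -48) - q(76, -18)) = (-14908 - 14918) + ((½)/(-48) - 1*(-18)) = -29826 + ((½)*(-1/48) + 18) = -29826 + (-1/96 + 18) = -29826 + 1727/96 = -2861569/96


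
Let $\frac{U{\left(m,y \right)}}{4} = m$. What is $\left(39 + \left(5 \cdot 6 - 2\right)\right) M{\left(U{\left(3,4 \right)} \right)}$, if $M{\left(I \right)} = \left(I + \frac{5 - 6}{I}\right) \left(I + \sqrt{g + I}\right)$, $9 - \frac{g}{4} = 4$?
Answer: $9581 + \frac{9581 \sqrt{2}}{3} \approx 14098.0$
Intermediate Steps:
$U{\left(m,y \right)} = 4 m$
$g = 20$ ($g = 36 - 16 = 20$)
$M{\left(I \right)} = \left(I + \sqrt{20 + I}\right) \left(I - \frac{1}{I}\right)$ ($M{\left(I \right)} = \left(I + \frac{5 - 6}{I}\right) \left(I + \sqrt{20 + I}\right) = \left(I - \frac{1}{I}\right) \left(I + \sqrt{20 + I}\right) = \left(I + \sqrt{20 + I}\right) \left(I - \frac{1}{I}\right)$)
$\left(39 + \left(5 \cdot 6 - 2\right)\right) M{\left(U{\left(3,4 \right)} \right)} = \left(39 + \left(5 \cdot 6 - 2\right)\right) \left(-1 + \left(4 \cdot 3\right)^{2} + 4 \cdot 3 \sqrt{20 + 4 \cdot 3} - \frac{\sqrt{20 + 4 \cdot 3}}{4 \cdot 3}\right) = \left(39 + \left(30 - 2\right)\right) \left(-1 + 12^{2} + 12 \sqrt{20 + 12} - \frac{\sqrt{20 + 12}}{12}\right) = \left(39 + 28\right) \left(-1 + 144 + 12 \sqrt{32} - \frac{\sqrt{32}}{12}\right) = 67 \left(-1 + 144 + 12 \cdot 4 \sqrt{2} - \frac{4 \sqrt{2}}{12}\right) = 67 \left(-1 + 144 + 48 \sqrt{2} - \frac{\sqrt{2}}{3}\right) = 67 \left(143 + \frac{143 \sqrt{2}}{3}\right) = 9581 + \frac{9581 \sqrt{2}}{3}$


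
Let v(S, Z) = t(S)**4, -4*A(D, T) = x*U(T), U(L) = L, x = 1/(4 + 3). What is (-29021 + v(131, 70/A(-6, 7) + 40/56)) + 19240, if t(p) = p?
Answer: 294490140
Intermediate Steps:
x = 1/7 ≈ 0.14286
A(D, T) = -T/28
v(S, Z) = S**4
(-29021 + v(131, 70/A(-6, 7) + 40/56)) + 19240 = (-29021 + 131**4) + 19240 = (-29021 + 294499921) + 19240 = 294470900 + 19240 = 294490140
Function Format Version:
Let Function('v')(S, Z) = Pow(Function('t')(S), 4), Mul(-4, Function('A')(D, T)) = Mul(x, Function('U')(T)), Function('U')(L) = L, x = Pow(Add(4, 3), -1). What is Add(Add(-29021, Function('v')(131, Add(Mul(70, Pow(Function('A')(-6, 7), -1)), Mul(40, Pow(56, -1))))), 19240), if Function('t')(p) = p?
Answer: 294490140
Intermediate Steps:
x = Rational(1, 7) (x = Pow(7, -1) = Rational(1, 7) ≈ 0.14286)
Function('A')(D, T) = Mul(Rational(-1, 28), T) (Function('A')(D, T) = Mul(Rational(-1, 4), Mul(Rational(1, 7), T)) = Mul(Rational(-1, 28), T))
Function('v')(S, Z) = Pow(S, 4)
Add(Add(-29021, Function('v')(131, Add(Mul(70, Pow(Function('A')(-6, 7), -1)), Mul(40, Pow(56, -1))))), 19240) = Add(Add(-29021, Pow(131, 4)), 19240) = Add(Add(-29021, 294499921), 19240) = Add(294470900, 19240) = 294490140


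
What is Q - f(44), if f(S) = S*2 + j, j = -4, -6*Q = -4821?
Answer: 1439/2 ≈ 719.50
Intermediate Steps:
Q = 1607/2 (Q = -⅙*(-4821) = 1607/2 ≈ 803.50)
f(S) = -4 + 2*S (f(S) = S*2 - 4 = 2*S - 4 = -4 + 2*S)
Q - f(44) = 1607/2 - (-4 + 2*44) = 1607/2 - (-4 + 88) = 1607/2 - 1*84 = 1607/2 - 84 = 1439/2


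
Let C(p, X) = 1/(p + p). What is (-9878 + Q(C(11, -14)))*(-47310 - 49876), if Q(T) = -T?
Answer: 10560084981/11 ≈ 9.6001e+8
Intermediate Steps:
C(p, X) = 1/(2*p)
(-9878 + Q(C(11, -14)))*(-47310 - 49876) = (-9878 - 1/(2*11))*(-47310 - 49876) = (-9878 - 1/(2*11))*(-97186) = (-9878 - 1*1/22)*(-97186) = (-9878 - 1/22)*(-97186) = -217317/22*(-97186) = 10560084981/11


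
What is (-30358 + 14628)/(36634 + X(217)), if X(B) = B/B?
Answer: -3146/7327 ≈ -0.42937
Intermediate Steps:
X(B) = 1
(-30358 + 14628)/(36634 + X(217)) = (-30358 + 14628)/(36634 + 1) = -15730/36635 = -15730*1/36635 = -3146/7327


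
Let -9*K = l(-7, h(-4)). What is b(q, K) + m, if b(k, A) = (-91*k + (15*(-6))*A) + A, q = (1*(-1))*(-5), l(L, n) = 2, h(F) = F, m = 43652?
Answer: 388951/9 ≈ 43217.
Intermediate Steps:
q = 5 (q = -1*(-5) = 5)
K = -2/9 (K = -1/9*2 = -2/9 ≈ -0.22222)
b(k, A) = -91*k - 89*A (b(k, A) = (-91*k - 90*A) + A = -91*k - 89*A)
b(q, K) + m = (-91*5 - 89*(-2/9)) + 43652 = (-455 + 178/9) + 43652 = -3917/9 + 43652 = 388951/9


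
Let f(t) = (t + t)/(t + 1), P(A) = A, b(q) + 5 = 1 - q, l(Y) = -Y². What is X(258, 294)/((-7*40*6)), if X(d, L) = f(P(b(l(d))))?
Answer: -1664/1397781 ≈ -0.0011905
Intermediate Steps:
b(q) = -4 - q (b(q) = -5 + (1 - q) = -4 - q)
f(t) = 2*t/(1 + t) (f(t) = (2*t)/(1 + t) = 2*t/(1 + t))
X(d, L) = 2*(-4 + d²)/(-3 + d²) (X(d, L) = 2*(-4 - (-1)*d²)/(1 + (-4 - (-1)*d²)) = 2*(-4 + d²)/(1 + (-4 + d²)) = 2*(-4 + d²)/(-3 + d²))
X(258, 294)/((-7*40*6)) = (2*(-4 + 258²)/(-3 + 258²))/((-7*40*6)) = (2*(-4 + 66564)/(-3 + 66564))/((-280*6)) = (2*66560/66561)/(-1680) = (2*(1/66561)*66560)*(-1/1680) = (133120/66561)*(-1/1680) = -1664/1397781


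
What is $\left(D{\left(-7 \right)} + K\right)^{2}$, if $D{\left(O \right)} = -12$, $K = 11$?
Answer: $1$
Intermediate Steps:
$\left(D{\left(-7 \right)} + K\right)^{2} = \left(-12 + 11\right)^{2} = \left(-1\right)^{2} = 1$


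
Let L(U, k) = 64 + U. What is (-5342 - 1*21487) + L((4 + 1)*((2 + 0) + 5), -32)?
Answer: -26730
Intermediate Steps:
(-5342 - 1*21487) + L((4 + 1)*((2 + 0) + 5), -32) = (-5342 - 1*21487) + (64 + (4 + 1)*((2 + 0) + 5)) = (-5342 - 21487) + (64 + 5*(2 + 5)) = -26829 + (64 + 5*7) = -26829 + (64 + 35) = -26829 + 99 = -26730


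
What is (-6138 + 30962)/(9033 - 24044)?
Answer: -24824/15011 ≈ -1.6537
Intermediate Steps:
(-6138 + 30962)/(9033 - 24044) = 24824/(-15011) = 24824*(-1/15011) = -24824/15011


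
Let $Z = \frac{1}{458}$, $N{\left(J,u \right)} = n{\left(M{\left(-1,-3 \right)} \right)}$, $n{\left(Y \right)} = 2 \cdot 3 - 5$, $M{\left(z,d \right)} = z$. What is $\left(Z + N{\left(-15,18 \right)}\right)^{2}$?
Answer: $\frac{210681}{209764} \approx 1.0044$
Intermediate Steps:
$n{\left(Y \right)} = 1$ ($n{\left(Y \right)} = 6 - 5 = 1$)
$N{\left(J,u \right)} = 1$
$Z = \frac{1}{458} \approx 0.0021834$
$\left(Z + N{\left(-15,18 \right)}\right)^{2} = \left(\frac{1}{458} + 1\right)^{2} = \left(\frac{459}{458}\right)^{2} = \frac{210681}{209764}$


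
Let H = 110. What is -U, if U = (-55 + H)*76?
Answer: -4180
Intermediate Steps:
U = 4180 (U = (-55 + 110)*76 = 55*76 = 4180)
-U = -1*4180 = -4180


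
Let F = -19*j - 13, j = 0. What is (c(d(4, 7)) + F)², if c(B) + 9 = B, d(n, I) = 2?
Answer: 400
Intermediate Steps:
c(B) = -9 + B
F = -13 (F = -19*0 - 13 = 0 - 13 = -13)
(c(d(4, 7)) + F)² = ((-9 + 2) - 13)² = (-7 - 13)² = (-20)² = 400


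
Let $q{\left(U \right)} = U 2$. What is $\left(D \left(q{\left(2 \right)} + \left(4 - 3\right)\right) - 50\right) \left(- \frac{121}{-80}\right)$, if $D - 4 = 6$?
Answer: $0$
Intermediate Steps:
$D = 10$ ($D = 4 + 6 = 10$)
$q{\left(U \right)} = 2 U$
$\left(D \left(q{\left(2 \right)} + \left(4 - 3\right)\right) - 50\right) \left(- \frac{121}{-80}\right) = \left(10 \left(2 \cdot 2 + \left(4 - 3\right)\right) - 50\right) \left(- \frac{121}{-80}\right) = \left(10 \left(4 + 1\right) - 50\right) \left(\left(-121\right) \left(- \frac{1}{80}\right)\right) = \left(10 \cdot 5 - 50\right) \frac{121}{80} = \left(50 - 50\right) \frac{121}{80} = 0 \cdot \frac{121}{80} = 0$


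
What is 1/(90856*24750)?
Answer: 1/2248686000 ≈ 4.4470e-10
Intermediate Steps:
1/(90856*24750) = (1/90856)*(1/24750) = 1/2248686000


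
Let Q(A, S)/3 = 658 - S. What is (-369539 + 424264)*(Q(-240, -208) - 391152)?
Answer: -21263617650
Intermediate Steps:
Q(A, S) = 1974 - 3*S (Q(A, S) = 3*(658 - S) = 1974 - 3*S)
(-369539 + 424264)*(Q(-240, -208) - 391152) = (-369539 + 424264)*((1974 - 3*(-208)) - 391152) = 54725*((1974 + 624) - 391152) = 54725*(2598 - 391152) = 54725*(-388554) = -21263617650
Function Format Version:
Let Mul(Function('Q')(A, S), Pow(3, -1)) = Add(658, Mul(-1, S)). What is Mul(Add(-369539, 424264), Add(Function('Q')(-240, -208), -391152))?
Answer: -21263617650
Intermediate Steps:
Function('Q')(A, S) = Add(1974, Mul(-3, S)) (Function('Q')(A, S) = Mul(3, Add(658, Mul(-1, S))) = Add(1974, Mul(-3, S)))
Mul(Add(-369539, 424264), Add(Function('Q')(-240, -208), -391152)) = Mul(Add(-369539, 424264), Add(Add(1974, Mul(-3, -208)), -391152)) = Mul(54725, Add(Add(1974, 624), -391152)) = Mul(54725, Add(2598, -391152)) = Mul(54725, -388554) = -21263617650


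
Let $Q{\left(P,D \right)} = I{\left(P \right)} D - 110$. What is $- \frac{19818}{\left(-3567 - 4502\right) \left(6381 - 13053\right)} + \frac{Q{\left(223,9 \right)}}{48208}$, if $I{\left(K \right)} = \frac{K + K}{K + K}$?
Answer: $- \frac{133184569}{54069658928} \approx -0.0024632$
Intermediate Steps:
$I{\left(K \right)} = 1$ ($I{\left(K \right)} = \frac{2 K}{2 K} = 2 K \frac{1}{2 K} = 1$)
$Q{\left(P,D \right)} = -110 + D$ ($Q{\left(P,D \right)} = 1 D - 110 = D - 110 = -110 + D$)
$- \frac{19818}{\left(-3567 - 4502\right) \left(6381 - 13053\right)} + \frac{Q{\left(223,9 \right)}}{48208} = - \frac{19818}{\left(-3567 - 4502\right) \left(6381 - 13053\right)} + \frac{-110 + 9}{48208} = - \frac{19818}{\left(-8069\right) \left(-6672\right)} - \frac{101}{48208} = - \frac{19818}{53836368} - \frac{101}{48208} = \left(-19818\right) \frac{1}{53836368} - \frac{101}{48208} = - \frac{3303}{8972728} - \frac{101}{48208} = - \frac{133184569}{54069658928}$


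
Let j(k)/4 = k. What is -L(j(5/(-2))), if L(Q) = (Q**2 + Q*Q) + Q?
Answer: -190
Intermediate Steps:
j(k) = 4*k
L(Q) = Q + 2*Q**2 (L(Q) = (Q**2 + Q**2) + Q = 2*Q**2 + Q = Q + 2*Q**2)
-L(j(5/(-2))) = -4*(5/(-2))*(1 + 2*(4*(5/(-2)))) = -4*(5*(-1/2))*(1 + 2*(4*(5*(-1/2)))) = -4*(-5/2)*(1 + 2*(4*(-5/2))) = -(-10)*(1 + 2*(-10)) = -(-10)*(1 - 20) = -(-10)*(-19) = -1*190 = -190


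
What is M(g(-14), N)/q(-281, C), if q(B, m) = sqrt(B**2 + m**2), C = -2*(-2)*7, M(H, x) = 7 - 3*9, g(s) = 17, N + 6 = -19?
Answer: -4*sqrt(79745)/15949 ≈ -0.070824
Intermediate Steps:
N = -25 (N = -6 - 19 = -25)
M(H, x) = -20 (M(H, x) = 7 - 27 = -20)
C = 28 (C = 4*7 = 28)
M(g(-14), N)/q(-281, C) = -20/sqrt((-281)**2 + 28**2) = -20/sqrt(78961 + 784) = -20*sqrt(79745)/79745 = -4*sqrt(79745)/15949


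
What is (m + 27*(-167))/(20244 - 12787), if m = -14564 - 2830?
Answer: -21903/7457 ≈ -2.9372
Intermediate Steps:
m = -17394
(m + 27*(-167))/(20244 - 12787) = (-17394 + 27*(-167))/(20244 - 12787) = (-17394 - 4509)/7457 = -21903*1/7457 = -21903/7457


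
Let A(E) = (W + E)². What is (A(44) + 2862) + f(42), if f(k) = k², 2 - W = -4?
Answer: 7126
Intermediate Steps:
W = 6 (W = 2 - 1*(-4) = 2 + 4 = 6)
A(E) = (6 + E)²
(A(44) + 2862) + f(42) = ((6 + 44)² + 2862) + 42² = (50² + 2862) + 1764 = (2500 + 2862) + 1764 = 5362 + 1764 = 7126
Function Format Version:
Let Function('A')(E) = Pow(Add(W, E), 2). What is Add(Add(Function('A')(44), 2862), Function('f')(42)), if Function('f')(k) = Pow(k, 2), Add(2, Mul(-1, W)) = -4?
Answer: 7126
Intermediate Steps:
W = 6 (W = Add(2, Mul(-1, -4)) = Add(2, 4) = 6)
Function('A')(E) = Pow(Add(6, E), 2)
Add(Add(Function('A')(44), 2862), Function('f')(42)) = Add(Add(Pow(Add(6, 44), 2), 2862), Pow(42, 2)) = Add(Add(Pow(50, 2), 2862), 1764) = Add(Add(2500, 2862), 1764) = Add(5362, 1764) = 7126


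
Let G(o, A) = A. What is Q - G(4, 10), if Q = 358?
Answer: 348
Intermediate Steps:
Q - G(4, 10) = 358 - 1*10 = 358 - 10 = 348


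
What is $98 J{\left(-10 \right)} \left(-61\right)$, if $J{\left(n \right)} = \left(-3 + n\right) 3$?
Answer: $233142$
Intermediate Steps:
$J{\left(n \right)} = -9 + 3 n$
$98 J{\left(-10 \right)} \left(-61\right) = 98 \left(-9 + 3 \left(-10\right)\right) \left(-61\right) = 98 \left(-9 - 30\right) \left(-61\right) = 98 \left(-39\right) \left(-61\right) = \left(-3822\right) \left(-61\right) = 233142$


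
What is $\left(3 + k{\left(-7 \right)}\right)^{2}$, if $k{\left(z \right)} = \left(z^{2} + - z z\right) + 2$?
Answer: $25$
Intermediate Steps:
$k{\left(z \right)} = 2$ ($k{\left(z \right)} = \left(z^{2} - z^{2}\right) + 2 = 0 + 2 = 2$)
$\left(3 + k{\left(-7 \right)}\right)^{2} = \left(3 + 2\right)^{2} = 5^{2} = 25$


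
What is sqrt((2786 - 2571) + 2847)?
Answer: sqrt(3062) ≈ 55.335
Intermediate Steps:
sqrt((2786 - 2571) + 2847) = sqrt(215 + 2847) = sqrt(3062)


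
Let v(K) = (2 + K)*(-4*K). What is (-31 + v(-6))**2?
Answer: 16129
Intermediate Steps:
v(K) = -4*K*(2 + K)
(-31 + v(-6))**2 = (-31 - 4*(-6)*(2 - 6))**2 = (-31 - 4*(-6)*(-4))**2 = (-31 - 96)**2 = (-127)**2 = 16129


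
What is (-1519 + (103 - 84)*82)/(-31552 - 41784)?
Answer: -39/73336 ≈ -0.00053180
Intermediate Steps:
(-1519 + (103 - 84)*82)/(-31552 - 41784) = (-1519 + 19*82)/(-73336) = (-1519 + 1558)*(-1/73336) = 39*(-1/73336) = -39/73336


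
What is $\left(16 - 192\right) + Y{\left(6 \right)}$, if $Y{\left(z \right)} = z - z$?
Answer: $-176$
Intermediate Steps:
$Y{\left(z \right)} = 0$
$\left(16 - 192\right) + Y{\left(6 \right)} = \left(16 - 192\right) + 0 = -176 + 0 = -176$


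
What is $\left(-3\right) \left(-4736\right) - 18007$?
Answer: $-3799$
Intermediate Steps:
$\left(-3\right) \left(-4736\right) - 18007 = 14208 - 18007 = -3799$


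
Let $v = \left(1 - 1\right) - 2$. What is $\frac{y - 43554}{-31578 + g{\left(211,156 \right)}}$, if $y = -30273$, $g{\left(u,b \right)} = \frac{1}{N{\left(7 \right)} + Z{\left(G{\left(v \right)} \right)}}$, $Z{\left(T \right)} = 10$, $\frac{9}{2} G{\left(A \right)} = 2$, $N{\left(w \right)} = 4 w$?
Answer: $\frac{2805426}{1199963} \approx 2.3379$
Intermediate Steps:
$v = -2$ ($v = 0 - 2 = -2$)
$G{\left(A \right)} = \frac{4}{9}$ ($G{\left(A \right)} = \frac{2}{9} \cdot 2 = \frac{4}{9}$)
$g{\left(u,b \right)} = \frac{1}{38}$ ($g{\left(u,b \right)} = \frac{1}{4 \cdot 7 + 10} = \frac{1}{28 + 10} = \frac{1}{38}$)
$\frac{y - 43554}{-31578 + g{\left(211,156 \right)}} = \frac{-30273 - 43554}{-31578 + \frac{1}{38}} = - \frac{73827}{- \frac{1199963}{38}} = \left(-73827\right) \left(- \frac{38}{1199963}\right) = \frac{2805426}{1199963}$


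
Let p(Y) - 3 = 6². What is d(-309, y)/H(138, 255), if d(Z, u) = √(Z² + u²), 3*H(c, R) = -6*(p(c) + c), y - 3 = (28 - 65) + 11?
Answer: -√96010/354 ≈ -0.87530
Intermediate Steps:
p(Y) = 39 (p(Y) = 3 + 6² = 3 + 36 = 39)
y = -23 (y = 3 + ((28 - 65) + 11) = 3 + (-37 + 11) = 3 - 26 = -23)
H(c, R) = -78 - 2*c (H(c, R) = (-6*(39 + c))/3 = (-234 - 6*c)/3 = -78 - 2*c)
d(-309, y)/H(138, 255) = √((-309)² + (-23)²)/(-78 - 2*138) = √(95481 + 529)/(-78 - 276) = √96010/(-354) = √96010*(-1/354) = -√96010/354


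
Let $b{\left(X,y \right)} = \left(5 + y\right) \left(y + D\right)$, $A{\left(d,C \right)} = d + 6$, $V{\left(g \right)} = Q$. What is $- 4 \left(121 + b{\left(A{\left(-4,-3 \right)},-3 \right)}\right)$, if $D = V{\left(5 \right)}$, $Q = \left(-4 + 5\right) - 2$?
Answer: $-452$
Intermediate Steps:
$Q = -1$ ($Q = 1 - 2 = -1$)
$V{\left(g \right)} = -1$
$D = -1$
$A{\left(d,C \right)} = 6 + d$
$b{\left(X,y \right)} = \left(-1 + y\right) \left(5 + y\right)$ ($b{\left(X,y \right)} = \left(5 + y\right) \left(y - 1\right) = \left(5 + y\right) \left(-1 + y\right) = \left(-1 + y\right) \left(5 + y\right)$)
$- 4 \left(121 + b{\left(A{\left(-4,-3 \right)},-3 \right)}\right) = - 4 \left(121 + \left(-5 + \left(-3\right)^{2} + 4 \left(-3\right)\right)\right) = - 4 \left(121 - 8\right) = \left(-4\right) 113 = -452$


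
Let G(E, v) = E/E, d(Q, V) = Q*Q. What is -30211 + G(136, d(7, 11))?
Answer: -30210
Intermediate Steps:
d(Q, V) = Q**2
G(E, v) = 1
-30211 + G(136, d(7, 11)) = -30211 + 1 = -30210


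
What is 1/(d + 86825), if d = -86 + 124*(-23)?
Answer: 1/83887 ≈ 1.1921e-5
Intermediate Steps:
d = -2938 (d = -86 - 2852 = -2938)
1/(d + 86825) = 1/(-2938 + 86825) = 1/83887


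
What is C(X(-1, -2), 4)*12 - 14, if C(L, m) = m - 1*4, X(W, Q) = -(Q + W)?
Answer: -14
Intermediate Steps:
X(W, Q) = -Q - W
C(L, m) = -4 + m (C(L, m) = m - 4 = -4 + m)
C(X(-1, -2), 4)*12 - 14 = (-4 + 4)*12 - 14 = 0*12 - 14 = 0 - 14 = -14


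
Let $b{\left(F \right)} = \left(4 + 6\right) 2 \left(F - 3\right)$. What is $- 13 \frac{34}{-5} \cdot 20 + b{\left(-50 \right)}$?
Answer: $708$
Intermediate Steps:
$b{\left(F \right)} = -60 + 20 F$ ($b{\left(F \right)} = 10 \cdot 2 \left(-3 + F\right) = 10 \left(-6 + 2 F\right) = -60 + 20 F$)
$- 13 \frac{34}{-5} \cdot 20 + b{\left(-50 \right)} = - 13 \frac{34}{-5} \cdot 20 + \left(-60 + 20 \left(-50\right)\right) = - 13 \cdot 34 \left(- \frac{1}{5}\right) 20 - 1060 = \left(-13\right) \left(- \frac{34}{5}\right) 20 - 1060 = \frac{442}{5} \cdot 20 - 1060 = 1768 - 1060 = 708$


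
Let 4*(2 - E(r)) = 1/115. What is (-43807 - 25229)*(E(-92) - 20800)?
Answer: 165118250979/115 ≈ 1.4358e+9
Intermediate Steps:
E(r) = 919/460 (E(r) = 2 - ¼/115 = 2 - ¼*1/115 = 2 - 1/460 = 919/460)
(-43807 - 25229)*(E(-92) - 20800) = (-43807 - 25229)*(919/460 - 20800) = -69036*(-9567081/460) = 165118250979/115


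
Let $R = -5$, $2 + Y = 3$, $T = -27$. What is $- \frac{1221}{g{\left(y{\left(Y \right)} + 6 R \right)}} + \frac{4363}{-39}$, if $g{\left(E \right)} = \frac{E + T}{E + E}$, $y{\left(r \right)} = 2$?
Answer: $- \frac{264239}{195} \approx -1355.1$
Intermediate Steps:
$Y = 1$ ($Y = -2 + 3 = 1$)
$g{\left(E \right)} = \frac{-27 + E}{2 E}$ ($g{\left(E \right)} = \frac{E - 27}{E + E} = \frac{-27 + E}{2 E}$)
$- \frac{1221}{g{\left(y{\left(Y \right)} + 6 R \right)}} + \frac{4363}{-39} = - \frac{1221}{\frac{1}{2} \frac{1}{2 + 6 \left(-5\right)} \left(-27 + \left(2 + 6 \left(-5\right)\right)\right)} + \frac{4363}{-39} = - \frac{1221}{\frac{1}{2} \frac{1}{2 - 30} \left(-27 + \left(2 - 30\right)\right)} + 4363 \left(- \frac{1}{39}\right) = - \frac{1221}{\frac{1}{2} \frac{1}{-28} \left(-27 - 28\right)} - \frac{4363}{39} = - \frac{1221}{\frac{1}{2} \left(- \frac{1}{28}\right) \left(-55\right)} - \frac{4363}{39} = - \frac{1221}{\frac{55}{56}} - \frac{4363}{39} = \left(-1221\right) \frac{56}{55} - \frac{4363}{39} = - \frac{6216}{5} - \frac{4363}{39} = - \frac{264239}{195}$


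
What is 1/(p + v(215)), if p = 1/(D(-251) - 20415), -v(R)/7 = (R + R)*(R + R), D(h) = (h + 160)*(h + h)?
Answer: -25267/32703078099 ≈ -7.7262e-7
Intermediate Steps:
D(h) = 2*h*(160 + h) (D(h) = (160 + h)*(2*h) = 2*h*(160 + h))
v(R) = -28*R² (v(R) = -7*(R + R)*(R + R) = -7*2*R*2*R = -28*R²)
p = 1/25267 (p = 1/(2*(-251)*(160 - 251) - 20415) = 1/(2*(-251)*(-91) - 20415) = 1/(45682 - 20415) = 1/25267 ≈ 3.9577e-5)
1/(p + v(215)) = 1/(1/25267 - 28*215²) = 1/(1/25267 - 28*46225) = 1/(1/25267 - 1294300) = 1/(-32703078099/25267) = -25267/32703078099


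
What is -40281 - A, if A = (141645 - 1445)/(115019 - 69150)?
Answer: -1847789389/45869 ≈ -40284.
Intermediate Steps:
A = 140200/45869 ≈ 3.0565
-40281 - A = -40281 - 1*140200/45869 = -40281 - 140200/45869 = -1847789389/45869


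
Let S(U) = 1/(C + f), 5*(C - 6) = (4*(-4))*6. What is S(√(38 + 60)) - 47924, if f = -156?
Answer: -40543709/846 ≈ -47924.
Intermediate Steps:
C = -66/5 (C = 6 + ((4*(-4))*6)/5 = 6 + (-16*6)/5 = 6 + (⅕)*(-96) = 6 - 96/5 = -66/5 ≈ -13.200)
S(U) = -5/846 (S(U) = 1/(-66/5 - 156) = 1/(-846/5) = -5/846)
S(√(38 + 60)) - 47924 = -5/846 - 47924 = -40543709/846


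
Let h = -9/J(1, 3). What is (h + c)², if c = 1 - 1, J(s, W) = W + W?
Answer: 9/4 ≈ 2.2500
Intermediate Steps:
J(s, W) = 2*W
c = 0
h = -3/2 (h = -9/(2*3) = -9/6 = -9*⅙ = -3/2 ≈ -1.5000)
(h + c)² = (-3/2 + 0)² = (-3/2)² = 9/4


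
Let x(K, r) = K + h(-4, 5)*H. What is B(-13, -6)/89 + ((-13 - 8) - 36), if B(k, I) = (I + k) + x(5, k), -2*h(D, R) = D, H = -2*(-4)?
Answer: -5071/89 ≈ -56.978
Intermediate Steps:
H = 8
h(D, R) = -D/2
x(K, r) = 16 + K (x(K, r) = K - 1/2*(-4)*8 = K + 2*8 = K + 16 = 16 + K)
B(k, I) = 21 + I + k (B(k, I) = (I + k) + (16 + 5) = (I + k) + 21 = 21 + I + k)
B(-13, -6)/89 + ((-13 - 8) - 36) = (21 - 6 - 13)/89 + ((-13 - 8) - 36) = 2*(1/89) + (-21 - 36) = 2/89 - 57 = -5071/89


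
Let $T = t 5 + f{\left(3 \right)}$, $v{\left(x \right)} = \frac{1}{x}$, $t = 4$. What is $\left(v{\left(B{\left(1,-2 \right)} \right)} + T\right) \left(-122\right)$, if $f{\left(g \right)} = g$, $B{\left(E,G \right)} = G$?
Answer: $-2745$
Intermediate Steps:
$T = 23$ ($T = 4 \cdot 5 + 3 = 20 + 3 = 23$)
$\left(v{\left(B{\left(1,-2 \right)} \right)} + T\right) \left(-122\right) = \left(\frac{1}{-2} + 23\right) \left(-122\right) = \left(- \frac{1}{2} + 23\right) \left(-122\right) = \frac{45}{2} \left(-122\right) = -2745$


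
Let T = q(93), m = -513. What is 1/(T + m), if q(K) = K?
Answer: -1/420 ≈ -0.0023810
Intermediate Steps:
T = 93
1/(T + m) = 1/(93 - 513) = 1/(-420) = -1/420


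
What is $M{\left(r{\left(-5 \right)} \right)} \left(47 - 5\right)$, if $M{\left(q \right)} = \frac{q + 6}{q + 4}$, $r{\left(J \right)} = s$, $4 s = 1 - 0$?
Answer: $\frac{1050}{17} \approx 61.765$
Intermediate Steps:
$s = \frac{1}{4}$ ($s = \frac{1 - 0}{4} = \frac{1 + 0}{4} = \frac{1}{4} \cdot 1 = \frac{1}{4} \approx 0.25$)
$r{\left(J \right)} = \frac{1}{4}$
$M{\left(q \right)} = \frac{6 + q}{4 + q}$
$M{\left(r{\left(-5 \right)} \right)} \left(47 - 5\right) = \frac{6 + \frac{1}{4}}{4 + \frac{1}{4}} \left(47 - 5\right) = \frac{1}{\frac{17}{4}} \cdot \frac{25}{4} \cdot 42 = \frac{4}{17} \cdot \frac{25}{4} \cdot 42 = \frac{25}{17} \cdot 42 = \frac{1050}{17}$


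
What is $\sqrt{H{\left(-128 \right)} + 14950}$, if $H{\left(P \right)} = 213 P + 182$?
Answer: $6 i \sqrt{337} \approx 110.15 i$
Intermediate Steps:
$H{\left(P \right)} = 182 + 213 P$
$\sqrt{H{\left(-128 \right)} + 14950} = \sqrt{\left(182 + 213 \left(-128\right)\right) + 14950} = \sqrt{\left(182 - 27264\right) + 14950} = \sqrt{-27082 + 14950} = \sqrt{-12132} = 6 i \sqrt{337}$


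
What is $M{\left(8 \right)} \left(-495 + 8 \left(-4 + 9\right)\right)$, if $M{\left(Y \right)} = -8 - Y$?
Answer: $7280$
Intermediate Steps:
$M{\left(8 \right)} \left(-495 + 8 \left(-4 + 9\right)\right) = \left(-8 - 8\right) \left(-495 + 8 \left(-4 + 9\right)\right) = \left(-8 - 8\right) \left(-495 + 8 \cdot 5\right) = - 16 \left(-495 + 40\right) = \left(-16\right) \left(-455\right) = 7280$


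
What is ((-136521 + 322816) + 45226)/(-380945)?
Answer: -231521/380945 ≈ -0.60775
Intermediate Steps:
((-136521 + 322816) + 45226)/(-380945) = (186295 + 45226)*(-1/380945) = 231521*(-1/380945) = -231521/380945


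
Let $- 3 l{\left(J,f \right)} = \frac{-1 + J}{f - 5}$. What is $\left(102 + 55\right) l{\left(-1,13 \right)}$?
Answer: $\frac{157}{12} \approx 13.083$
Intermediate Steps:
$l{\left(J,f \right)} = - \frac{-1 + J}{3 \left(-5 + f\right)}$ ($l{\left(J,f \right)} = - \frac{\left(-1 + J\right) \frac{1}{f - 5}}{3} = - \frac{\left(-1 + J\right) \frac{1}{-5 + f}}{3} = - \frac{\frac{1}{-5 + f} \left(-1 + J\right)}{3} = - \frac{-1 + J}{3 \left(-5 + f\right)}$)
$\left(102 + 55\right) l{\left(-1,13 \right)} = \left(102 + 55\right) \frac{1 - -1}{3 \left(-5 + 13\right)} = 157 \frac{1 + 1}{3 \cdot 8} = 157 \cdot \frac{1}{3} \cdot \frac{1}{8} \cdot 2 = 157 \cdot \frac{1}{12} = \frac{157}{12}$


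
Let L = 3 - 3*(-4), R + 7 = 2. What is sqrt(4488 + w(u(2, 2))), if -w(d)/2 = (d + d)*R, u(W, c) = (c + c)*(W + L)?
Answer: 2*sqrt(1462) ≈ 76.472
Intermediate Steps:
R = -5 (R = -7 + 2 = -5)
L = 15 (L = 3 + 12 = 15)
u(W, c) = 2*c*(15 + W) (u(W, c) = (c + c)*(W + 15) = (2*c)*(15 + W) = 2*c*(15 + W))
w(d) = 20*d (w(d) = -2*(d + d)*(-5) = -2*2*d*(-5) = -(-20)*d = 20*d)
sqrt(4488 + w(u(2, 2))) = sqrt(4488 + 20*(2*2*(15 + 2))) = sqrt(4488 + 20*(2*2*17)) = sqrt(4488 + 20*68) = sqrt(4488 + 1360) = sqrt(5848) = 2*sqrt(1462)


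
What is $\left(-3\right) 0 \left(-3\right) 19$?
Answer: $0$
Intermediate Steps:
$\left(-3\right) 0 \left(-3\right) 19 = 0 \left(-3\right) 19 = 0 \cdot 19 = 0$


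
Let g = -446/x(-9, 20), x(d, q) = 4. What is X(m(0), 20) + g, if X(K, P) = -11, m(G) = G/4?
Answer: -245/2 ≈ -122.50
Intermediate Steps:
m(G) = G/4 (m(G) = G*(1/4) = G/4)
g = -223/2 (g = -446/4 = -446*1/4 = -223/2 ≈ -111.50)
X(m(0), 20) + g = -11 - 223/2 = -245/2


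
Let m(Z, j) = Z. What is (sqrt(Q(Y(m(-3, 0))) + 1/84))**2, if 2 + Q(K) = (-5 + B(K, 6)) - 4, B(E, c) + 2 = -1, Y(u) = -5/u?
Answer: -1175/84 ≈ -13.988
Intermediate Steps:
B(E, c) = -3 (B(E, c) = -2 - 1 = -3)
Q(K) = -14 (Q(K) = -2 + ((-5 - 3) - 4) = -2 + (-8 - 4) = -2 - 12 = -14)
(sqrt(Q(Y(m(-3, 0))) + 1/84))**2 = (sqrt(-14 + 1/84))**2 = (sqrt(-1175/84))**2 = (5*I*sqrt(987)/42)**2 = -1175/84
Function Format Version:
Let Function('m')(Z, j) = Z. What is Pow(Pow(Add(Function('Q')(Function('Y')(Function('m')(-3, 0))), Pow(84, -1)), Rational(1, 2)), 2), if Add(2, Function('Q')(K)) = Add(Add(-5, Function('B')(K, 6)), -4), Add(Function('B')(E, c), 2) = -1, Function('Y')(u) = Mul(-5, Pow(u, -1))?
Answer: Rational(-1175, 84) ≈ -13.988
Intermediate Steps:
Function('B')(E, c) = -3 (Function('B')(E, c) = Add(-2, -1) = -3)
Function('Q')(K) = -14 (Function('Q')(K) = Add(-2, Add(Add(-5, -3), -4)) = Add(-2, Add(-8, -4)) = Add(-2, -12) = -14)
Pow(Pow(Add(Function('Q')(Function('Y')(Function('m')(-3, 0))), Pow(84, -1)), Rational(1, 2)), 2) = Pow(Pow(Add(-14, Pow(84, -1)), Rational(1, 2)), 2) = Pow(Pow(Add(-14, Rational(1, 84)), Rational(1, 2)), 2) = Pow(Pow(Rational(-1175, 84), Rational(1, 2)), 2) = Pow(Mul(Rational(5, 42), I, Pow(987, Rational(1, 2))), 2) = Rational(-1175, 84)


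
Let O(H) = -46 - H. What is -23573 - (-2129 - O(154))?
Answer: -21644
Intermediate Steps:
-23573 - (-2129 - O(154)) = -23573 - (-2129 - (-46 - 1*154)) = -23573 - (-2129 - (-46 - 154)) = -23573 - (-2129 - 1*(-200)) = -23573 - (-2129 + 200) = -23573 - 1*(-1929) = -23573 + 1929 = -21644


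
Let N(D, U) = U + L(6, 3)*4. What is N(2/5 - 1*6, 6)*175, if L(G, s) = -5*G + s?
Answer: -17850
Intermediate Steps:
L(G, s) = s - 5*G
N(D, U) = -108 + U (N(D, U) = U + (3 - 5*6)*4 = U + (3 - 30)*4 = U - 27*4 = U - 108 = -108 + U)
N(2/5 - 1*6, 6)*175 = (-108 + 6)*175 = -102*175 = -17850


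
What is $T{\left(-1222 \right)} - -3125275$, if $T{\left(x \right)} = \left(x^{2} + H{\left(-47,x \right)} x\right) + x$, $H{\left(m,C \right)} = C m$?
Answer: $-65567011$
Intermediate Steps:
$T{\left(x \right)} = x - 46 x^{2}$ ($T{\left(x \right)} = \left(x^{2} + x \left(-47\right) x\right) + x = \left(x^{2} + - 47 x x\right) + x = \left(x^{2} - 47 x^{2}\right) + x = - 46 x^{2} + x = x - 46 x^{2}$)
$T{\left(-1222 \right)} - -3125275 = - 1222 \left(1 - -56212\right) - -3125275 = - 1222 \left(1 + 56212\right) + 3125275 = \left(-1222\right) 56213 + 3125275 = -68692286 + 3125275 = -65567011$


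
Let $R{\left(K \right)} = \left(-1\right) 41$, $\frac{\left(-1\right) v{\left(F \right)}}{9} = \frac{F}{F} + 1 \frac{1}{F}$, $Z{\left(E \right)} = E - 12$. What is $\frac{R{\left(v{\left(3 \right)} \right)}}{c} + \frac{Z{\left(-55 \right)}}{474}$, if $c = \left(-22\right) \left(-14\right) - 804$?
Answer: $- \frac{6899}{117552} \approx -0.058689$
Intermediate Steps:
$Z{\left(E \right)} = -12 + E$
$v{\left(F \right)} = -9 - \frac{9}{F}$ ($v{\left(F \right)} = - 9 \left(\frac{F}{F} + 1 \frac{1}{F}\right) = - 9 \left(1 + \frac{1}{F}\right) = -9 - \frac{9}{F}$)
$R{\left(K \right)} = -41$
$c = -496$ ($c = 308 - 804 = -496$)
$\frac{R{\left(v{\left(3 \right)} \right)}}{c} + \frac{Z{\left(-55 \right)}}{474} = - \frac{41}{-496} + \frac{-12 - 55}{474} = \left(-41\right) \left(- \frac{1}{496}\right) - \frac{67}{474} = \frac{41}{496} - \frac{67}{474} = - \frac{6899}{117552}$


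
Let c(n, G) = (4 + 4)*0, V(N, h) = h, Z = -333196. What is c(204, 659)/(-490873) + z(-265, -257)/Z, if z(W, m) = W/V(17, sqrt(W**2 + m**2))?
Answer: 265*sqrt(136274)/45405951704 ≈ 2.1545e-6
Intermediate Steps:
z(W, m) = W/sqrt(W**2 + m**2) (z(W, m) = W/(sqrt(W**2 + m**2)) = W/sqrt(W**2 + m**2))
c(n, G) = 0 (c(n, G) = 8*0 = 0)
c(204, 659)/(-490873) + z(-265, -257)/Z = 0/(-490873) - 265/sqrt((-265)**2 + (-257)**2)/(-333196) = 0*(-1/490873) - 265/sqrt(70225 + 66049)*(-1/333196) = 0 - 265*sqrt(136274)/136274*(-1/333196) = 0 + 265*sqrt(136274)/45405951704 = 265*sqrt(136274)/45405951704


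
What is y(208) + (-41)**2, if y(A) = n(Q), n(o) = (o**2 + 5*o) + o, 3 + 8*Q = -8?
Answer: 107177/64 ≈ 1674.6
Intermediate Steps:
Q = -11/8 (Q = -3/8 + (1/8)*(-8) = -3/8 - 1 = -11/8 ≈ -1.3750)
n(o) = o**2 + 6*o
y(A) = -407/64 (y(A) = -11*(6 - 11/8)/8 = -11/8*37/8 = -407/64)
y(208) + (-41)**2 = -407/64 + (-41)**2 = -407/64 + 1681 = 107177/64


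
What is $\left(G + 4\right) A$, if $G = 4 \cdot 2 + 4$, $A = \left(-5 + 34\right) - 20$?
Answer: $144$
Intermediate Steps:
$A = 9$ ($A = 29 - 20 = 9$)
$G = 12$ ($G = 8 + 4 = 12$)
$\left(G + 4\right) A = \left(12 + 4\right) 9 = 16 \cdot 9 = 144$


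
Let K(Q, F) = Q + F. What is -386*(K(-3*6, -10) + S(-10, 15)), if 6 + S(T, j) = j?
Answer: 7334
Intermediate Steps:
S(T, j) = -6 + j
K(Q, F) = F + Q
-386*(K(-3*6, -10) + S(-10, 15)) = -386*((-10 - 3*6) + (-6 + 15)) = -386*((-10 - 18) + 9) = -386*(-28 + 9) = -386*(-19) = 7334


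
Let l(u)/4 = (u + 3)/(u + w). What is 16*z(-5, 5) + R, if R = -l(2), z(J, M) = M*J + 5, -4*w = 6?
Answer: -360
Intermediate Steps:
w = -3/2 (w = -1/4*6 = -3/2 ≈ -1.5000)
l(u) = 4*(3 + u)/(-3/2 + u) (l(u) = 4*((u + 3)/(u - 3/2)) = 4*((3 + u)/(-3/2 + u)) = 4*(3 + u)/(-3/2 + u))
z(J, M) = 5 + J*M (z(J, M) = J*M + 5 = 5 + J*M)
R = -40 (R = -8*(3 + 2)/(-3 + 2*2) = -8*5/(-3 + 4) = -8*5/1 = -8*5 = -1*40 = -40)
16*z(-5, 5) + R = 16*(5 - 5*5) - 40 = 16*(5 - 25) - 40 = 16*(-20) - 40 = -320 - 40 = -360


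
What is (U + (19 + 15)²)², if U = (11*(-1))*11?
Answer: 1071225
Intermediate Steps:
U = -121 (U = -11*11 = -121)
(U + (19 + 15)²)² = (-121 + (19 + 15)²)² = (-121 + 34²)² = (-121 + 1156)² = 1035² = 1071225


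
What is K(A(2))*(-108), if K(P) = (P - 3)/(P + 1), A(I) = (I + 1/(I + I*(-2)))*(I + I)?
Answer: -324/7 ≈ -46.286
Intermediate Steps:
A(I) = 2*I*(I - 1/I) (A(I) = (I + 1/(I - 2*I))*(2*I) = (I + 1/(-I))*(2*I) = (I - 1/I)*(2*I) = 2*I*(I - 1/I))
K(P) = (-3 + P)/(1 + P)
K(A(2))*(-108) = ((-3 + (-2 + 2*2²))/(1 + (-2 + 2*2²)))*(-108) = ((-3 + (-2 + 2*4))/(1 + (-2 + 2*4)))*(-108) = ((-3 + (-2 + 8))/(1 + (-2 + 8)))*(-108) = ((-3 + 6)/(1 + 6))*(-108) = (3/7)*(-108) = -324/7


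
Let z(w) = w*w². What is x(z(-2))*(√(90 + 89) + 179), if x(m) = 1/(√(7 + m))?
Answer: I*(-179 - √179) ≈ -192.38*I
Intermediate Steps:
z(w) = w³
x(m) = (7 + m)^(-½)
x(z(-2))*(√(90 + 89) + 179) = (√(90 + 89) + 179)/√(7 + (-2)³) = (√179 + 179)/√(7 - 8) = (179 + √179)/√(-1) = (-I)*(179 + √179) = -I*(179 + √179)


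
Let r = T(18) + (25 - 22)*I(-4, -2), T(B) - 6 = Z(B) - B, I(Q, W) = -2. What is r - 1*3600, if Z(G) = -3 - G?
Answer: -3639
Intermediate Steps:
T(B) = 3 - 2*B (T(B) = 6 + ((-3 - B) - B) = 6 + (-3 - 2*B) = 3 - 2*B)
r = -39 (r = (3 - 2*18) + (25 - 22)*(-2) = (3 - 36) + 3*(-2) = -33 - 6 = -39)
r - 1*3600 = -39 - 1*3600 = -39 - 3600 = -3639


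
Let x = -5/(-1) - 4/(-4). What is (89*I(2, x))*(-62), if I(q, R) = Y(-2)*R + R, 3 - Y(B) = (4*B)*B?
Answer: 397296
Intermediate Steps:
x = 6 (x = -5*(-1) - 4*(-¼) = 5 + 1 = 6)
Y(B) = 3 - 4*B² (Y(B) = 3 - 4*B*B = 3 - 4*B²)
I(q, R) = -12*R (I(q, R) = (3 - 4*(-2)²)*R + R = (3 - 4*4)*R + R = (3 - 16)*R + R = -13*R + R = -12*R)
(89*I(2, x))*(-62) = (89*(-12*6))*(-62) = (89*(-72))*(-62) = -6408*(-62) = 397296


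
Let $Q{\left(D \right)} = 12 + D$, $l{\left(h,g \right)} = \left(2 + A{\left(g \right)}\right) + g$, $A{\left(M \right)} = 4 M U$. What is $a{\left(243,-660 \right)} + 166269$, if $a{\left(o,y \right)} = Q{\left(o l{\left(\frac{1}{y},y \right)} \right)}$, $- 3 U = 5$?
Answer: $1075587$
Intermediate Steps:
$U = - \frac{5}{3}$ ($U = \left(- \frac{1}{3}\right) 5 = - \frac{5}{3} \approx -1.6667$)
$A{\left(M \right)} = - \frac{20 M}{3}$ ($A{\left(M \right)} = 4 M \left(- \frac{5}{3}\right) = - \frac{20 M}{3}$)
$l{\left(h,g \right)} = 2 - \frac{17 g}{3}$ ($l{\left(h,g \right)} = \left(2 - \frac{20 g}{3}\right) + g = 2 - \frac{17 g}{3}$)
$a{\left(o,y \right)} = 12 + o \left(2 - \frac{17 y}{3}\right)$
$a{\left(243,-660 \right)} + 166269 = \left(12 + \frac{1}{3} \cdot 243 \left(6 - -11220\right)\right) + 166269 = \left(12 + \frac{1}{3} \cdot 243 \left(6 + 11220\right)\right) + 166269 = \left(12 + \frac{1}{3} \cdot 243 \cdot 11226\right) + 166269 = \left(12 + 909306\right) + 166269 = 909318 + 166269 = 1075587$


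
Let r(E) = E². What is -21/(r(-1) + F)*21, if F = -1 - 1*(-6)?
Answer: -147/2 ≈ -73.500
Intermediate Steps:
F = 5 (F = -1 + 6 = 5)
-21/(r(-1) + F)*21 = -21/((-1)² + 5)*21 = -21/(1 + 5)*21 = -21/6*21 = -21*⅙*21 = -7/2*21 = -147/2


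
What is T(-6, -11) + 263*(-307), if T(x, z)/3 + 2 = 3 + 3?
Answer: -80729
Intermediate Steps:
T(x, z) = 12 (T(x, z) = -6 + 3*(3 + 3) = -6 + 3*6 = -6 + 18 = 12)
T(-6, -11) + 263*(-307) = 12 + 263*(-307) = 12 - 80741 = -80729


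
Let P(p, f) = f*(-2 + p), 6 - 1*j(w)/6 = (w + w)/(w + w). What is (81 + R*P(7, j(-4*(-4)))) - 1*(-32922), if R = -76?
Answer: 21603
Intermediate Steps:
j(w) = 30 (j(w) = 36 - 6*(w + w)/(w + w) = 36 - 6*2*w/(2*w) = 36 - 6*2*w*1/(2*w) = 36 - 6*1 = 36 - 6 = 30)
(81 + R*P(7, j(-4*(-4)))) - 1*(-32922) = (81 - 2280*(-2 + 7)) - 1*(-32922) = (81 - 2280*5) + 32922 = (81 - 76*150) + 32922 = (81 - 11400) + 32922 = -11319 + 32922 = 21603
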